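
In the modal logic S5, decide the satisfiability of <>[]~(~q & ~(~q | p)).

1. <>[]~(~q & ~(~q | p)), w0
2. []~(~q & ~(~q | p)), w1
3. ~(~q & ~(~q | p)), w0
4. ~(~q & ~(~q | p)), w1
5. ~q | p, w0
6. ~q | p, w1
7. p, w0
8. p, w1
Accessibility: w0Rw0, w0Rw1, w1Rw0, w1Rw1

Satisfiable (open branch found)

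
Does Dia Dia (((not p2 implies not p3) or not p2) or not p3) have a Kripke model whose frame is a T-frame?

Satisfiable (open branch found)

1. Dia Dia (((not p2 implies not p3) or not p2) or not p3), 0
2. Dia (((not p2 implies not p3) or not p2) or not p3), 1
3. ((not p2 implies not p3) or not p2) or not p3, 2
4. not p3, 2
Accessibility: 0R0, 0R1, 1R1, 1R2, 2R2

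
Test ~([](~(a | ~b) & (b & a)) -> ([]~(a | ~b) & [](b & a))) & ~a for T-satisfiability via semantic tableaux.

1. ~([](~(a | ~b) & (b & a)) -> ([]~(a | ~b) & [](b & a))) & ~a, u
2. ~([](~(a | ~b) & (b & a)) -> ([]~(a | ~b) & [](b & a))), u
3. ~a, u
4. [](~(a | ~b) & (b & a)), u
5. ~([]~(a | ~b) & [](b & a)), u
6. ~(a | ~b) & (b & a), u
7. ~(a | ~b), u
8. b & a, u
9. b, u
10. a, u
Accessibility: uRu
Branch closes: a and ~a both at u.
All branches of the tableau close; one closing branch shown above.

Unsatisfiable (every branch closes)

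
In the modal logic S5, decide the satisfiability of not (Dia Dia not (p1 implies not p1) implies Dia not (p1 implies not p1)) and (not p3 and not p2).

Unsatisfiable

1. not (Dia Dia not (p1 implies not p1) implies Dia not (p1 implies not p1)) and (not p3 and not p2), 0
2. not (Dia Dia not (p1 implies not p1) implies Dia not (p1 implies not p1)), 0
3. not p3 and not p2, 0
4. Dia Dia not (p1 implies not p1), 0
5. not Dia not (p1 implies not p1), 0
6. not p3, 0
7. not p2, 0
8. p1 implies not p1, 0
9. not p1, 0
10. Dia not (p1 implies not p1), 1
11. p1 implies not p1, 1
12. not p1, 1
13. not (p1 implies not p1), 2
14. p1, 2
15. p1 implies not p1, 2
16. not p1, 2
Accessibility: 0R0, 0R1, 0R2, 1R0, 1R1, 1R2, 2R0, 2R1, 2R2
Branch closes: p1 and not p1 both at 2.
Every branch closes; the branch above is one of them.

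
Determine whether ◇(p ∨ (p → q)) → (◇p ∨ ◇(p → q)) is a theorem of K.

Valid in K

Tableau for the negation ¬(◇(p ∨ (p → q)) → (◇p ∨ ◇(p → q))):
1. ¬(◇(p ∨ (p → q)) → (◇p ∨ ◇(p → q))), w0
2. ◇(p ∨ (p → q)), w0   [¬→-rule on 1]
3. ¬(◇p ∨ ◇(p → q)), w0   [¬→-rule on 1]
4. ¬◇p, w0   [¬∨-rule on 3]
5. ¬◇(p → q), w0   [¬∨-rule on 3]
6. p ∨ (p → q), w1   [◇-rule on 2: fresh world w1, w0Rw1]
7. ¬p, w1   [¬◇-rule on 4 via w0Rw1]
8. ¬(p → q), w1   [¬◇-rule on 5 via w0Rw1]
9. p, w1   [¬→-rule on 8]
10. ¬q, w1   [¬→-rule on 8]
Accessibility: w0Rw1
Branch closes: p and ¬p both at w1.
Every branch of the negation's tableau closes; the branch above is one of them.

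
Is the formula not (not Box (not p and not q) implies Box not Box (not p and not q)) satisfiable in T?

Yes, satisfiable

1. not (not Box (not p and not q) implies Box not Box (not p and not q)), w0
2. not Box (not p and not q), w0   [neg-implies-rule on 1]
3. not Box not Box (not p and not q), w0   [neg-implies-rule on 1]
4. not (not p and not q), w1   [neg-Box-rule on 2: fresh world w1, w0Rw1]
5. q, w1   [neg-and-rule on 4 (branches; this branch)]
6. Box (not p and not q), w2   [neg-Box-rule on 3: fresh world w2, w0Rw2]
7. not p and not q, w2   [Box-rule on 6 via w2Rw2]
8. not p, w2   [and-rule on 7]
9. not q, w2   [and-rule on 7]
Accessibility: w0Rw0, w0Rw1, w0Rw2, w1Rw1, w2Rw2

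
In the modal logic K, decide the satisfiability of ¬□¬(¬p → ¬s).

Satisfiable

1. ¬□¬(¬p → ¬s), w0
2. ¬p → ¬s, w1   [¬□-rule on 1: fresh world w1, w0Rw1]
3. ¬s, w1   [→-rule on 2 (branches; this branch)]
Accessibility: w0Rw1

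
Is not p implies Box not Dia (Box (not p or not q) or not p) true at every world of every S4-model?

Invalid (countermodel exists)

Tableau for the negation not (not p implies Box not Dia (Box (not p or not q) or not p)):
1. not (not p implies Box not Dia (Box (not p or not q) or not p)), 0
2. not p, 0
3. not Box not Dia (Box (not p or not q) or not p), 0
4. Dia (Box (not p or not q) or not p), 1
5. Box (not p or not q) or not p, 2
6. not p, 2
Accessibility: 0R0, 0R1, 0R2, 1R1, 1R2, 2R2
The negation has an open branch (countermodel exists).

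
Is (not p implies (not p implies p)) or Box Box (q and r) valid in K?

Tableau for the negation not ((not p implies (not p implies p)) or Box Box (q and r)):
1. not ((not p implies (not p implies p)) or Box Box (q and r)), 0
2. not (not p implies (not p implies p)), 0   [neg-or-rule on 1]
3. not Box Box (q and r), 0   [neg-or-rule on 1]
4. not p, 0   [neg-implies-rule on 2]
5. not (not p implies p), 0   [neg-implies-rule on 2]
6. not Box (q and r), 1   [neg-Box-rule on 3: fresh world 1, 0R1]
7. not (q and r), 2   [neg-Box-rule on 6: fresh world 2, 1R2]
8. not r, 2   [neg-and-rule on 7 (branches; this branch)]
Accessibility: 0R1, 1R2
The negation has an open branch (countermodel exists).

Not valid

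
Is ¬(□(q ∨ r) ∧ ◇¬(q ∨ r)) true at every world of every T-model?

Tableau for the negation □(q ∨ r) ∧ ◇¬(q ∨ r):
1. □(q ∨ r) ∧ ◇¬(q ∨ r), u
2. □(q ∨ r), u
3. ◇¬(q ∨ r), u
4. q ∨ r, u
5. r, u
6. ¬(q ∨ r), v
7. ¬q, v
8. ¬r, v
9. q ∨ r, v
10. r, v
Accessibility: uRu, uRv, vRv
Branch closes: r and ¬r both at v.
Every branch of the negation's tableau closes; the branch above is one of them.

Valid in T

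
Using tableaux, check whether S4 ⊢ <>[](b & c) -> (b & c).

Not valid

Tableau for the negation ~(<>[](b & c) -> (b & c)):
1. ~(<>[](b & c) -> (b & c)), 0
2. <>[](b & c), 0
3. ~(b & c), 0
4. ~c, 0
5. [](b & c), 1
6. b & c, 1
7. b, 1
8. c, 1
Accessibility: 0R0, 0R1, 1R1
The negation has an open branch (countermodel exists).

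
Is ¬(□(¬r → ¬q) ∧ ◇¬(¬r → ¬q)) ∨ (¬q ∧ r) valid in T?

Valid in T

Tableau for the negation ¬(¬(□(¬r → ¬q) ∧ ◇¬(¬r → ¬q)) ∨ (¬q ∧ r)):
1. ¬(¬(□(¬r → ¬q) ∧ ◇¬(¬r → ¬q)) ∨ (¬q ∧ r)), u
2. □(¬r → ¬q) ∧ ◇¬(¬r → ¬q), u   [¬∨-rule on 1]
3. ¬(¬q ∧ r), u   [¬∨-rule on 1]
4. □(¬r → ¬q), u   [∧-rule on 2]
5. ◇¬(¬r → ¬q), u   [∧-rule on 2]
6. ¬r → ¬q, u   [□-rule on 4 via uRu]
7. ¬r, u   [¬∧-rule on 3 (branches; this branch)]
8. ¬q, u   [→-rule on 6 (branches; this branch)]
9. ¬(¬r → ¬q), v   [◇-rule on 5: fresh world v, uRv]
10. ¬r, v   [¬→-rule on 9]
11. q, v   [¬→-rule on 9]
12. ¬r → ¬q, v   [□-rule on 4 via uRv]
13. ¬q, v   [→-rule on 12 (branches; this branch)]
Accessibility: uRu, uRv, vRv
Branch closes: q and ¬q both at v.
All branches of the negation close; one closing branch shown above.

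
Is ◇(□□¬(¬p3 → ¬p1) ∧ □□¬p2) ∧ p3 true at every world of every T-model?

Tableau for the negation ¬(◇(□□¬(¬p3 → ¬p1) ∧ □□¬p2) ∧ p3):
1. ¬(◇(□□¬(¬p3 → ¬p1) ∧ □□¬p2) ∧ p3), u
2. ¬p3, u
Accessibility: uRu
The negation has an open branch (countermodel exists).

Invalid (countermodel exists)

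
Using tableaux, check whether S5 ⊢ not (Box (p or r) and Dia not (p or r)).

Tableau for the negation Box (p or r) and Dia not (p or r):
1. Box (p or r) and Dia not (p or r), w0
2. Box (p or r), w0   [and-rule on 1]
3. Dia not (p or r), w0   [and-rule on 1]
4. p or r, w0   [Box-rule on 2 via w0Rw0]
5. r, w0   [or-rule on 4 (branches; this branch)]
6. not (p or r), w1   [Dia-rule on 3: fresh world w1, w0Rw1]
7. not p, w1   [neg-or-rule on 6]
8. not r, w1   [neg-or-rule on 6]
9. p or r, w1   [Box-rule on 2 via w0Rw1]
10. r, w1   [or-rule on 9 (branches; this branch)]
Accessibility: w0Rw0, w0Rw1, w1Rw0, w1Rw1
Branch closes: r and not r both at w1.
All branches of the negation close; one closing branch shown above.

Valid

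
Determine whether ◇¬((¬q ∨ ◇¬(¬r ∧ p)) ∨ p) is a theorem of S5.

Tableau for the negation ¬◇¬((¬q ∨ ◇¬(¬r ∧ p)) ∨ p):
1. ¬◇¬((¬q ∨ ◇¬(¬r ∧ p)) ∨ p), 0
2. (¬q ∨ ◇¬(¬r ∧ p)) ∨ p, 0   [¬◇-rule on 1 via 0R0]
3. p, 0   [∨-rule on 2 (branches; this branch)]
Accessibility: 0R0
The negation has an open branch (countermodel exists).

No, not valid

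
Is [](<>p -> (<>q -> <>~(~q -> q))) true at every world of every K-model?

Tableau for the negation ~[](<>p -> (<>q -> <>~(~q -> q))):
1. ~[](<>p -> (<>q -> <>~(~q -> q))), 0
2. ~(<>p -> (<>q -> <>~(~q -> q))), 1   [~[]-rule on 1: fresh world 1, 0R1]
3. <>p, 1   [~->-rule on 2]
4. ~(<>q -> <>~(~q -> q)), 1   [~->-rule on 2]
5. <>q, 1   [~->-rule on 4]
6. ~<>~(~q -> q), 1   [~->-rule on 4]
7. p, 2   [<>-rule on 3: fresh world 2, 1R2]
8. ~q -> q, 2   [~<>-rule on 6 via 1R2]
9. q, 2   [->-rule on 8 (branches; this branch)]
10. q, 3   [<>-rule on 5: fresh world 3, 1R3]
11. ~q -> q, 3   [~<>-rule on 6 via 1R3]
Accessibility: 0R1, 1R2, 1R3
The negation has an open branch (countermodel exists).

Invalid (countermodel exists)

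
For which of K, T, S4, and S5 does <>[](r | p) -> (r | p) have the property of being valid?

S5-tableau for the negation ~(<>[](r | p) -> (r | p)):
1. ~(<>[](r | p) -> (r | p)), u
2. <>[](r | p), u
3. ~(r | p), u
4. ~r, u
5. ~p, u
6. [](r | p), v
7. r | p, u
8. r | p, v
9. p, u
Accessibility: uRu, uRv, vRu, vRv
Branch closes: p and ~p both at u.
Every branch closes (one shown): valid in S5.
S4-tableau for the negation ~(<>[](r | p) -> (r | p)):
1. ~(<>[](r | p) -> (r | p)), u
2. <>[](r | p), u
3. ~(r | p), u
4. ~r, u
5. ~p, u
6. [](r | p), v
7. r | p, v
8. p, v
Accessibility: uRu, uRv, vRv
Complete open branch: countermodel on an S4-frame, so not valid in S4, nor in K, T (the same frame is also a K-frame and a T-frame).

S5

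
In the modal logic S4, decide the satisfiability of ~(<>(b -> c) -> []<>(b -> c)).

1. ~(<>(b -> c) -> []<>(b -> c)), u
2. <>(b -> c), u   [~->-rule on 1]
3. ~[]<>(b -> c), u   [~->-rule on 1]
4. b -> c, v   [<>-rule on 2: fresh world v, uRv]
5. c, v   [->-rule on 4 (branches; this branch)]
6. ~<>(b -> c), w   [~[]-rule on 3: fresh world w, uRw]
7. ~(b -> c), w   [~<>-rule on 6 via wRw]
8. b, w   [~->-rule on 7]
9. ~c, w   [~->-rule on 7]
Accessibility: uRu, uRv, uRw, vRv, wRw

Yes, satisfiable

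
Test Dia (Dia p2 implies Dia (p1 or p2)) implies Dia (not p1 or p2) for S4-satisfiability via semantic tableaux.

Satisfiable

1. Dia (Dia p2 implies Dia (p1 or p2)) implies Dia (not p1 or p2), 0
2. Dia (not p1 or p2), 0
3. not p1 or p2, 1
4. p2, 1
Accessibility: 0R0, 0R1, 1R1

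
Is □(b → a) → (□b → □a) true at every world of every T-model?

Valid in T

Tableau for the negation ¬(□(b → a) → (□b → □a)):
1. ¬(□(b → a) → (□b → □a)), w0
2. □(b → a), w0
3. ¬(□b → □a), w0
4. □b, w0
5. ¬□a, w0
6. b → a, w0
7. b, w0
8. a, w0
9. ¬a, w1
10. b → a, w1
11. b, w1
12. a, w1
Accessibility: w0Rw0, w0Rw1, w1Rw1
Branch closes: a and ¬a both at w1.
All branches of the negation close; one closing branch shown above.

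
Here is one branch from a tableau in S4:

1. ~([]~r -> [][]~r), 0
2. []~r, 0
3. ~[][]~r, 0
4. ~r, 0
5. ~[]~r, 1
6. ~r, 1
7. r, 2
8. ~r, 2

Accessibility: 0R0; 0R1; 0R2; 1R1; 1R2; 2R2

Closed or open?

Yes, closed

Both r and ~r appear at 2.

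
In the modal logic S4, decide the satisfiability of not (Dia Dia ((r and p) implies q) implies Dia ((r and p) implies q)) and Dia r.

1. not (Dia Dia ((r and p) implies q) implies Dia ((r and p) implies q)) and Dia r, w0
2. not (Dia Dia ((r and p) implies q) implies Dia ((r and p) implies q)), w0
3. Dia r, w0
4. Dia Dia ((r and p) implies q), w0
5. not Dia ((r and p) implies q), w0
6. not ((r and p) implies q), w0
7. r and p, w0
8. not q, w0
9. r, w0
10. p, w0
11. r, w1
12. not ((r and p) implies q), w1
13. r and p, w1
14. not q, w1
15. p, w1
16. Dia ((r and p) implies q), w2
17. not ((r and p) implies q), w2
18. r and p, w2
19. not q, w2
20. r, w2
21. p, w2
22. (r and p) implies q, w3
23. not ((r and p) implies q), w3
24. r and p, w3
25. not q, w3
26. r, w3
27. p, w3
28. not (r and p), w3
29. not p, w3
Accessibility: w0Rw0, w0Rw1, w0Rw2, w0Rw3, w1Rw1, w2Rw2, w2Rw3, w3Rw3
Branch closes: p and not p both at w3.
(One branch shown.) All branches close.

No, unsatisfiable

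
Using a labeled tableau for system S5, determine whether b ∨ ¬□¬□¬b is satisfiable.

1. b ∨ ¬□¬□¬b, w0
2. ¬□¬□¬b, w0   [∨-rule on 1 (branches; this branch)]
3. □¬b, w1   [¬□-rule on 2: fresh world w1, w0Rw1]
4. ¬b, w0   [□-rule on 3 via w1Rw0]
5. ¬b, w1   [□-rule on 3 via w1Rw1]
Accessibility: w0Rw0, w0Rw1, w1Rw0, w1Rw1

Satisfiable (open branch found)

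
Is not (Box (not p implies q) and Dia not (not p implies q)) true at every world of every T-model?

Tableau for the negation Box (not p implies q) and Dia not (not p implies q):
1. Box (not p implies q) and Dia not (not p implies q), u
2. Box (not p implies q), u   [and-rule on 1]
3. Dia not (not p implies q), u   [and-rule on 1]
4. not p implies q, u   [Box-rule on 2 via uRu]
5. q, u   [implies-rule on 4 (branches; this branch)]
6. not (not p implies q), v   [Dia-rule on 3: fresh world v, uRv]
7. not p, v   [neg-implies-rule on 6]
8. not q, v   [neg-implies-rule on 6]
9. not p implies q, v   [Box-rule on 2 via uRv]
10. q, v   [implies-rule on 9 (branches; this branch)]
Accessibility: uRu, uRv, vRv
Branch closes: q and not q both at v.
Every branch of the negation's tableau closes; the branch above is one of them.

Yes, valid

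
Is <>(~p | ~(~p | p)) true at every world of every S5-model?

No, not valid

Tableau for the negation ~<>(~p | ~(~p | p)):
1. ~<>(~p | ~(~p | p)), u
2. ~(~p | ~(~p | p)), u
3. p, u
4. ~p | p, u
Accessibility: uRu
The negation has an open branch (countermodel exists).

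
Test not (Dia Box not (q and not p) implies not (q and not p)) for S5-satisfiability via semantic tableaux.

Unsatisfiable (every branch closes)

1. not (Dia Box not (q and not p) implies not (q and not p)), w0
2. Dia Box not (q and not p), w0
3. q and not p, w0
4. q, w0
5. not p, w0
6. Box not (q and not p), w1
7. not (q and not p), w0
8. not (q and not p), w1
9. p, w0
Accessibility: w0Rw0, w0Rw1, w1Rw0, w1Rw1
Branch closes: p and not p both at w0.
Every branch closes; the branch above is one of them.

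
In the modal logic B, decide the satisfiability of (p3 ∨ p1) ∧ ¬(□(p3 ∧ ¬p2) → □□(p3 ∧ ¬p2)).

1. (p3 ∨ p1) ∧ ¬(□(p3 ∧ ¬p2) → □□(p3 ∧ ¬p2)), w0
2. p3 ∨ p1, w0
3. ¬(□(p3 ∧ ¬p2) → □□(p3 ∧ ¬p2)), w0
4. □(p3 ∧ ¬p2), w0
5. ¬□□(p3 ∧ ¬p2), w0
6. p3 ∧ ¬p2, w0
7. p3, w0
8. ¬p2, w0
9. p1, w0
10. ¬□(p3 ∧ ¬p2), w1
11. p3 ∧ ¬p2, w1
12. p3, w1
13. ¬p2, w1
14. ¬(p3 ∧ ¬p2), w2
15. p2, w2
Accessibility: w0Rw0, w0Rw1, w1Rw0, w1Rw1, w1Rw2, w2Rw1, w2Rw2

Satisfiable (open branch found)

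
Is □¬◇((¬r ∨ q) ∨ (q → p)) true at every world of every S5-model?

No, not valid

Tableau for the negation ¬□¬◇((¬r ∨ q) ∨ (q → p)):
1. ¬□¬◇((¬r ∨ q) ∨ (q → p)), u
2. ◇((¬r ∨ q) ∨ (q → p)), v
3. (¬r ∨ q) ∨ (q → p), w
4. q → p, w
5. p, w
Accessibility: uRu, uRv, uRw, vRu, vRv, vRw, wRu, wRv, wRw
The negation has an open branch (countermodel exists).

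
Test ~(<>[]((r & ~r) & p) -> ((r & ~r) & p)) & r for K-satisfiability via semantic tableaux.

1. ~(<>[]((r & ~r) & p) -> ((r & ~r) & p)) & r, w0
2. ~(<>[]((r & ~r) & p) -> ((r & ~r) & p)), w0
3. r, w0
4. <>[]((r & ~r) & p), w0
5. ~((r & ~r) & p), w0
6. ~p, w0
7. []((r & ~r) & p), w1
Accessibility: w0Rw1

Satisfiable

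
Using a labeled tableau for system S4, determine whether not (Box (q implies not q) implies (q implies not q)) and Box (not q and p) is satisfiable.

Unsatisfiable (every branch closes)

1. not (Box (q implies not q) implies (q implies not q)) and Box (not q and p), u
2. not (Box (q implies not q) implies (q implies not q)), u
3. Box (not q and p), u
4. Box (q implies not q), u
5. not (q implies not q), u
6. q, u
7. not q and p, u
8. not q, u
9. p, u
Accessibility: uRu
Branch closes: q and not q both at u.
All branches of the tableau close; one closing branch shown above.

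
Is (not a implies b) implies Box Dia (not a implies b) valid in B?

Yes, valid

Tableau for the negation not ((not a implies b) implies Box Dia (not a implies b)):
1. not ((not a implies b) implies Box Dia (not a implies b)), w0
2. not a implies b, w0   [neg-implies-rule on 1]
3. not Box Dia (not a implies b), w0   [neg-implies-rule on 1]
4. b, w0   [implies-rule on 2 (branches; this branch)]
5. not Dia (not a implies b), w1   [neg-Box-rule on 3: fresh world w1, w0Rw1]
6. not (not a implies b), w0   [neg-Dia-rule on 5 via w1Rw0]
7. not a, w0   [neg-implies-rule on 6]
8. not b, w0   [neg-implies-rule on 6]
Accessibility: w0Rw0, w0Rw1, w1Rw0, w1Rw1
Branch closes: b and not b both at w0.
All branches of the negation close; one closing branch shown above.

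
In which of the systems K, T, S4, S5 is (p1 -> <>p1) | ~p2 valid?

T, S4, S5

T-tableau for the negation ~((p1 -> <>p1) | ~p2):
1. ~((p1 -> <>p1) | ~p2), u
2. ~(p1 -> <>p1), u   [~|-rule on 1]
3. p2, u   [~|-rule on 1]
4. p1, u   [~->-rule on 2]
5. ~<>p1, u   [~->-rule on 2]
6. ~p1, u   [~<>-rule on 5 via uRu]
Accessibility: uRu
Branch closes: p1 and ~p1 both at u.
Every branch closes (one shown): valid in T, hence also in S4, S5 (every theorem of T is a theorem of S4 and S5).
K-tableau for the negation ~((p1 -> <>p1) | ~p2):
1. ~((p1 -> <>p1) | ~p2), u
2. ~(p1 -> <>p1), u   [~|-rule on 1]
3. p2, u   [~|-rule on 1]
4. p1, u   [~->-rule on 2]
5. ~<>p1, u   [~->-rule on 2]
Complete open branch: countermodel on a K-frame, so not valid in K.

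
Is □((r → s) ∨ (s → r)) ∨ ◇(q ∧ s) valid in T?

Tableau for the negation ¬(□((r → s) ∨ (s → r)) ∨ ◇(q ∧ s)):
1. ¬(□((r → s) ∨ (s → r)) ∨ ◇(q ∧ s)), 0
2. ¬□((r → s) ∨ (s → r)), 0
3. ¬◇(q ∧ s), 0
4. ¬(q ∧ s), 0
5. ¬s, 0
6. ¬((r → s) ∨ (s → r)), 1
7. ¬(r → s), 1
8. ¬(s → r), 1
9. r, 1
10. ¬s, 1
11. s, 1
12. ¬r, 1
Accessibility: 0R0, 0R1, 1R1
Branch closes: s and ¬s both at 1.
All branches of the negation close; one closing branch shown above.

Yes, valid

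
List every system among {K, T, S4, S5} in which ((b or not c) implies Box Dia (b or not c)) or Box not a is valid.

S5

S4-tableau for the negation not (((b or not c) implies Box Dia (b or not c)) or Box not a):
1. not (((b or not c) implies Box Dia (b or not c)) or Box not a), 0
2. not ((b or not c) implies Box Dia (b or not c)), 0
3. not Box not a, 0
4. b or not c, 0
5. not Box Dia (b or not c), 0
6. not c, 0
7. a, 1
8. not Dia (b or not c), 2
9. not (b or not c), 2
10. not b, 2
11. c, 2
Accessibility: 0R0, 0R1, 0R2, 1R1, 2R2
Complete open branch: countermodel on an S4-frame, so not valid in S4, nor in K, T (the same frame is also a K-frame and a T-frame).
S5-tableau for the negation not (((b or not c) implies Box Dia (b or not c)) or Box not a):
1. not (((b or not c) implies Box Dia (b or not c)) or Box not a), 0
2. not ((b or not c) implies Box Dia (b or not c)), 0
3. not Box not a, 0
4. b or not c, 0
5. not Box Dia (b or not c), 0
6. not c, 0
7. a, 1
8. not Dia (b or not c), 2
9. not (b or not c), 0
10. not b, 0
11. c, 0
Accessibility: 0R0, 0R1, 0R2, 1R0, 1R1, 1R2, 2R0, 2R1, 2R2
Branch closes: c and not c both at 0.
Every branch closes (one shown): valid in S5.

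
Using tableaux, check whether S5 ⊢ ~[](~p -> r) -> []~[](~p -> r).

Yes, valid

Tableau for the negation ~(~[](~p -> r) -> []~[](~p -> r)):
1. ~(~[](~p -> r) -> []~[](~p -> r)), 0
2. ~[](~p -> r), 0
3. ~[]~[](~p -> r), 0
4. ~(~p -> r), 1
5. ~p, 1
6. ~r, 1
7. [](~p -> r), 2
8. ~p -> r, 0
9. ~p -> r, 1
10. ~p -> r, 2
11. r, 0
12. r, 1
Accessibility: 0R0, 0R1, 0R2, 1R0, 1R1, 1R2, 2R0, 2R1, 2R2
Branch closes: r and ~r both at 1.
All branches of the negation close; one closing branch shown above.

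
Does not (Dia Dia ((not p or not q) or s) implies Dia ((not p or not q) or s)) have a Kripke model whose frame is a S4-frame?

1. not (Dia Dia ((not p or not q) or s) implies Dia ((not p or not q) or s)), u
2. Dia Dia ((not p or not q) or s), u
3. not Dia ((not p or not q) or s), u
4. not ((not p or not q) or s), u
5. not (not p or not q), u
6. not s, u
7. p, u
8. q, u
9. Dia ((not p or not q) or s), v
10. not ((not p or not q) or s), v
11. not (not p or not q), v
12. not s, v
13. p, v
14. q, v
15. (not p or not q) or s, w
16. not ((not p or not q) or s), w
17. not (not p or not q), w
18. not s, w
19. p, w
20. q, w
21. not p or not q, w
22. not q, w
Accessibility: uRu, uRv, uRw, vRv, vRw, wRw
Branch closes: q and not q both at w.
Every branch closes; the branch above is one of them.

No, unsatisfiable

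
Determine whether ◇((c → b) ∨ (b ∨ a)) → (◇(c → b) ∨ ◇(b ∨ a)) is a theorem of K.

Valid in K

Tableau for the negation ¬(◇((c → b) ∨ (b ∨ a)) → (◇(c → b) ∨ ◇(b ∨ a))):
1. ¬(◇((c → b) ∨ (b ∨ a)) → (◇(c → b) ∨ ◇(b ∨ a))), w0
2. ◇((c → b) ∨ (b ∨ a)), w0   [¬→-rule on 1]
3. ¬(◇(c → b) ∨ ◇(b ∨ a)), w0   [¬→-rule on 1]
4. ¬◇(c → b), w0   [¬∨-rule on 3]
5. ¬◇(b ∨ a), w0   [¬∨-rule on 3]
6. (c → b) ∨ (b ∨ a), w1   [◇-rule on 2: fresh world w1, w0Rw1]
7. ¬(c → b), w1   [¬◇-rule on 4 via w0Rw1]
8. c, w1   [¬→-rule on 7]
9. ¬b, w1   [¬→-rule on 7]
10. ¬(b ∨ a), w1   [¬◇-rule on 5 via w0Rw1]
11. ¬a, w1   [¬∨-rule on 10]
12. b ∨ a, w1   [∨-rule on 6 (branches; this branch)]
13. a, w1   [∨-rule on 12 (branches; this branch)]
Accessibility: w0Rw1
Branch closes: a and ¬a both at w1.
Every branch of the negation's tableau closes; the branch above is one of them.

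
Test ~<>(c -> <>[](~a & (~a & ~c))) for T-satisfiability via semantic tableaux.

Satisfiable

1. ~<>(c -> <>[](~a & (~a & ~c))), 0
2. ~(c -> <>[](~a & (~a & ~c))), 0
3. c, 0
4. ~<>[](~a & (~a & ~c)), 0
5. ~[](~a & (~a & ~c)), 0
6. ~(~a & (~a & ~c)), 1
7. ~(c -> <>[](~a & (~a & ~c))), 1
8. c, 1
9. ~<>[](~a & (~a & ~c)), 1
10. ~[](~a & (~a & ~c)), 1
11. ~(~a & ~c), 1
12. ~(~a & (~a & ~c)), 2
13. ~[](~a & (~a & ~c)), 2
14. ~(~a & ~c), 2
15. c, 2
16. ~(~a & (~a & ~c)), 3
17. ~(~a & ~c), 3
18. c, 3
Accessibility: 0R0, 0R1, 1R1, 1R2, 2R2, 2R3, 3R3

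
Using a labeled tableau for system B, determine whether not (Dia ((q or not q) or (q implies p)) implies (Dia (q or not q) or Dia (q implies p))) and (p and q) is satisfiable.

1. not (Dia ((q or not q) or (q implies p)) implies (Dia (q or not q) or Dia (q implies p))) and (p and q), u
2. not (Dia ((q or not q) or (q implies p)) implies (Dia (q or not q) or Dia (q implies p))), u
3. p and q, u
4. Dia ((q or not q) or (q implies p)), u
5. not (Dia (q or not q) or Dia (q implies p)), u
6. p, u
7. q, u
8. not Dia (q or not q), u
9. not Dia (q implies p), u
10. not (q or not q), u
11. not q, u
Accessibility: uRu
Branch closes: q and not q both at u.
Every branch closes; the branch above is one of them.

Unsatisfiable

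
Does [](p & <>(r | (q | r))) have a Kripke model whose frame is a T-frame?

1. [](p & <>(r | (q | r))), u
2. p & <>(r | (q | r)), u
3. p, u
4. <>(r | (q | r)), u
5. r | (q | r), v
6. p & <>(r | (q | r)), v
7. p, v
8. <>(r | (q | r)), v
9. q | r, v
10. r, v
11. r | (q | r), w
12. q | r, w
13. r, w
Accessibility: uRu, uRv, vRv, vRw, wRw

Satisfiable (open branch found)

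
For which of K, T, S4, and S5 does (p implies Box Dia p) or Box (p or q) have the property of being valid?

S4-tableau for the negation not ((p implies Box Dia p) or Box (p or q)):
1. not ((p implies Box Dia p) or Box (p or q)), u
2. not (p implies Box Dia p), u
3. not Box (p or q), u
4. p, u
5. not Box Dia p, u
6. not (p or q), v
7. not p, v
8. not q, v
9. not Dia p, w
10. not p, w
Accessibility: uRu, uRv, uRw, vRv, wRw
Complete open branch: countermodel on an S4-frame, so not valid in S4, nor in K, T (the same frame is also a K-frame and a T-frame).
S5-tableau for the negation not ((p implies Box Dia p) or Box (p or q)):
1. not ((p implies Box Dia p) or Box (p or q)), u
2. not (p implies Box Dia p), u
3. not Box (p or q), u
4. p, u
5. not Box Dia p, u
6. not (p or q), v
7. not p, v
8. not q, v
9. not Dia p, w
10. not p, u
Accessibility: uRu, uRv, uRw, vRu, vRv, vRw, wRu, wRv, wRw
Branch closes: p and not p both at u.
Every branch closes (one shown): valid in S5.

S5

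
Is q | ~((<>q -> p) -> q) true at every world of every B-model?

Tableau for the negation ~(q | ~((<>q -> p) -> q)):
1. ~(q | ~((<>q -> p) -> q)), w0
2. ~q, w0
3. (<>q -> p) -> q, w0
4. ~(<>q -> p), w0
5. <>q, w0
6. ~p, w0
7. q, w1
Accessibility: w0Rw0, w0Rw1, w1Rw0, w1Rw1
The negation has an open branch (countermodel exists).

Not valid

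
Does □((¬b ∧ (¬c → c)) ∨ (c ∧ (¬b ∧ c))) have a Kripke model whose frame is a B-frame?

1. □((¬b ∧ (¬c → c)) ∨ (c ∧ (¬b ∧ c))), u
2. (¬b ∧ (¬c → c)) ∨ (c ∧ (¬b ∧ c)), u
3. c ∧ (¬b ∧ c), u
4. c, u
5. ¬b ∧ c, u
6. ¬b, u
Accessibility: uRu

Satisfiable (open branch found)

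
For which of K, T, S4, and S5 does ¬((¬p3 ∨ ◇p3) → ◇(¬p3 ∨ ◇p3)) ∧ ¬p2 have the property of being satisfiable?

K-tableau for the formula:
1. ¬((¬p3 ∨ ◇p3) → ◇(¬p3 ∨ ◇p3)) ∧ ¬p2, 0
2. ¬((¬p3 ∨ ◇p3) → ◇(¬p3 ∨ ◇p3)), 0
3. ¬p2, 0
4. ¬p3 ∨ ◇p3, 0
5. ¬◇(¬p3 ∨ ◇p3), 0
6. ◇p3, 0
7. p3, 1
8. ¬(¬p3 ∨ ◇p3), 1
9. ¬◇p3, 1
Accessibility: 0R1
Complete open branch: satisfiable in K.
T-tableau for the formula:
1. ¬((¬p3 ∨ ◇p3) → ◇(¬p3 ∨ ◇p3)) ∧ ¬p2, 0
2. ¬((¬p3 ∨ ◇p3) → ◇(¬p3 ∨ ◇p3)), 0
3. ¬p2, 0
4. ¬p3 ∨ ◇p3, 0
5. ¬◇(¬p3 ∨ ◇p3), 0
6. ¬(¬p3 ∨ ◇p3), 0
7. p3, 0
8. ¬◇p3, 0
9. ¬p3, 0
Accessibility: 0R0
Branch closes: p3 and ¬p3 both at 0.
Every branch closes (one shown): unsatisfiable in T, hence also in S4, S5 (every S4/S5-frame is a T-frame).

K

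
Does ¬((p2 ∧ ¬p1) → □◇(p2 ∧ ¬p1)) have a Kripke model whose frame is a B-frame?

1. ¬((p2 ∧ ¬p1) → □◇(p2 ∧ ¬p1)), 0
2. p2 ∧ ¬p1, 0
3. ¬□◇(p2 ∧ ¬p1), 0
4. p2, 0
5. ¬p1, 0
6. ¬◇(p2 ∧ ¬p1), 1
7. ¬(p2 ∧ ¬p1), 0
8. ¬(p2 ∧ ¬p1), 1
9. p1, 0
Accessibility: 0R0, 0R1, 1R0, 1R1
Branch closes: p1 and ¬p1 both at 0.
(One branch shown.) All branches close.

Unsatisfiable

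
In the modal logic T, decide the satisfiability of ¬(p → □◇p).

1. ¬(p → □◇p), 0
2. p, 0   [¬→-rule on 1]
3. ¬□◇p, 0   [¬→-rule on 1]
4. ¬◇p, 1   [¬□-rule on 3: fresh world 1, 0R1]
5. ¬p, 1   [¬◇-rule on 4 via 1R1]
Accessibility: 0R0, 0R1, 1R1

Satisfiable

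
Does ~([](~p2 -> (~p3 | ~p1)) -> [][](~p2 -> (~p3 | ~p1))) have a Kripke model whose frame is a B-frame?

1. ~([](~p2 -> (~p3 | ~p1)) -> [][](~p2 -> (~p3 | ~p1))), w0
2. [](~p2 -> (~p3 | ~p1)), w0
3. ~[][](~p2 -> (~p3 | ~p1)), w0
4. ~p2 -> (~p3 | ~p1), w0
5. ~p3 | ~p1, w0
6. ~p1, w0
7. ~[](~p2 -> (~p3 | ~p1)), w1
8. ~p2 -> (~p3 | ~p1), w1
9. ~p3 | ~p1, w1
10. ~p1, w1
11. ~(~p2 -> (~p3 | ~p1)), w2
12. ~p2, w2
13. ~(~p3 | ~p1), w2
14. p3, w2
15. p1, w2
Accessibility: w0Rw0, w0Rw1, w1Rw0, w1Rw1, w1Rw2, w2Rw1, w2Rw2

Yes, satisfiable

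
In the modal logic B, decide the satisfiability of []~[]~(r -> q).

Yes, satisfiable

1. []~[]~(r -> q), w0
2. ~[]~(r -> q), w0   [[]-rule on 1 via w0Rw0]
3. r -> q, w1   [~[]-rule on 2: fresh world w1, w0Rw1]
4. ~[]~(r -> q), w1   [[]-rule on 1 via w0Rw1]
5. q, w1   [->-rule on 3 (branches; this branch)]
6. r -> q, w2   [~[]-rule on 4: fresh world w2, w1Rw2]
7. q, w2   [->-rule on 6 (branches; this branch)]
Accessibility: w0Rw0, w0Rw1, w1Rw0, w1Rw1, w1Rw2, w2Rw1, w2Rw2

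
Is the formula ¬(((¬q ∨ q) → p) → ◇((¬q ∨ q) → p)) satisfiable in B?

Unsatisfiable

1. ¬(((¬q ∨ q) → p) → ◇((¬q ∨ q) → p)), 0
2. (¬q ∨ q) → p, 0
3. ¬◇((¬q ∨ q) → p), 0
4. ¬((¬q ∨ q) → p), 0
5. ¬q ∨ q, 0
6. ¬p, 0
7. ¬(¬q ∨ q), 0
8. q, 0
9. ¬q, 0
Accessibility: 0R0
Branch closes: q and ¬q both at 0.
Every branch closes; the branch above is one of them.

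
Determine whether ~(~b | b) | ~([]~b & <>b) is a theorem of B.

Yes, valid

Tableau for the negation ~(~(~b | b) | ~([]~b & <>b)):
1. ~(~(~b | b) | ~([]~b & <>b)), w0
2. ~b | b, w0
3. []~b & <>b, w0
4. []~b, w0
5. <>b, w0
6. ~b, w0
7. b, w1
8. ~b, w1
Accessibility: w0Rw0, w0Rw1, w1Rw0, w1Rw1
Branch closes: b and ~b both at w1.
All branches of the negation close; one closing branch shown above.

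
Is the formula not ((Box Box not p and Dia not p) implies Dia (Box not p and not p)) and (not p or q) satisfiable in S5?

No, unsatisfiable

1. not ((Box Box not p and Dia not p) implies Dia (Box not p and not p)) and (not p or q), u
2. not ((Box Box not p and Dia not p) implies Dia (Box not p and not p)), u
3. not p or q, u
4. Box Box not p and Dia not p, u
5. not Dia (Box not p and not p), u
6. Box Box not p, u
7. Dia not p, u
8. not (Box not p and not p), u
9. Box not p, u
10. not p, u
11. q, u
12. not Box not p, u
13. not p, v
14. not (Box not p and not p), v
15. Box not p, v
16. not Box not p, v
17. p, w
18. not (Box not p and not p), w
19. Box not p, w
20. not p, w
Accessibility: uRu, uRv, uRw, vRu, vRv, vRw, wRu, wRv, wRw
Branch closes: p and not p both at w.
(One branch shown.) All branches close.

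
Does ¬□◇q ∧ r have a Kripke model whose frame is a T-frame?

Satisfiable

1. ¬□◇q ∧ r, w0
2. ¬□◇q, w0   [∧-rule on 1]
3. r, w0   [∧-rule on 1]
4. ¬◇q, w1   [¬□-rule on 2: fresh world w1, w0Rw1]
5. ¬q, w1   [¬◇-rule on 4 via w1Rw1]
Accessibility: w0Rw0, w0Rw1, w1Rw1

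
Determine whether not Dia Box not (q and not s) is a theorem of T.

Not valid

Tableau for the negation Dia Box not (q and not s):
1. Dia Box not (q and not s), 0
2. Box not (q and not s), 1
3. not (q and not s), 1
4. s, 1
Accessibility: 0R0, 0R1, 1R1
The negation has an open branch (countermodel exists).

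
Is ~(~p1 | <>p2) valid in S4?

Invalid (countermodel exists)

Tableau for the negation ~p1 | <>p2:
1. ~p1 | <>p2, 0
2. <>p2, 0   [|-rule on 1 (branches; this branch)]
3. p2, 1   [<>-rule on 2: fresh world 1, 0R1]
Accessibility: 0R0, 0R1, 1R1
The negation has an open branch (countermodel exists).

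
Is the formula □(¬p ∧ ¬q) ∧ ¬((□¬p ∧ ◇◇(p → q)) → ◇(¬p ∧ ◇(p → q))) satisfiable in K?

1. □(¬p ∧ ¬q) ∧ ¬((□¬p ∧ ◇◇(p → q)) → ◇(¬p ∧ ◇(p → q))), 0
2. □(¬p ∧ ¬q), 0   [∧-rule on 1]
3. ¬((□¬p ∧ ◇◇(p → q)) → ◇(¬p ∧ ◇(p → q))), 0   [∧-rule on 1]
4. □¬p ∧ ◇◇(p → q), 0   [¬→-rule on 3]
5. ¬◇(¬p ∧ ◇(p → q)), 0   [¬→-rule on 3]
6. □¬p, 0   [∧-rule on 4]
7. ◇◇(p → q), 0   [∧-rule on 4]
8. ◇(p → q), 1   [◇-rule on 7: fresh world 1, 0R1]
9. ¬p ∧ ¬q, 1   [□-rule on 2 via 0R1]
10. ¬p, 1   [∧-rule on 9]
11. ¬q, 1   [∧-rule on 9]
12. ¬(¬p ∧ ◇(p → q)), 1   [¬◇-rule on 5 via 0R1]
13. ¬◇(p → q), 1   [¬∧-rule on 12 (branches; this branch)]
14. p → q, 2   [◇-rule on 8: fresh world 2, 1R2]
15. ¬(p → q), 2   [¬◇-rule on 13 via 1R2]
16. p, 2   [¬→-rule on 15]
17. ¬q, 2   [¬→-rule on 15]
18. q, 2   [→-rule on 14 (branches; this branch)]
Accessibility: 0R1, 1R2
Branch closes: q and ¬q both at 2.
(One branch shown.) All branches close.

Unsatisfiable (every branch closes)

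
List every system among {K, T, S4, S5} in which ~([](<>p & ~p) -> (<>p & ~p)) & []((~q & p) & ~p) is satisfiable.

T-tableau for the formula:
1. ~([](<>p & ~p) -> (<>p & ~p)) & []((~q & p) & ~p), 0
2. ~([](<>p & ~p) -> (<>p & ~p)), 0
3. []((~q & p) & ~p), 0
4. [](<>p & ~p), 0
5. ~(<>p & ~p), 0
6. (~q & p) & ~p, 0
7. ~q & p, 0
8. ~p, 0
9. ~q, 0
10. p, 0
Accessibility: 0R0
Branch closes: p and ~p both at 0.
Every branch closes (one shown): unsatisfiable in T, hence also in S4, S5 (every S4/S5-frame is a T-frame).
K-tableau for the formula:
1. ~([](<>p & ~p) -> (<>p & ~p)) & []((~q & p) & ~p), 0
2. ~([](<>p & ~p) -> (<>p & ~p)), 0
3. []((~q & p) & ~p), 0
4. [](<>p & ~p), 0
5. ~(<>p & ~p), 0
6. p, 0
Complete open branch: satisfiable in K.

K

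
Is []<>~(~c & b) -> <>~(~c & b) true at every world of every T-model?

Valid in T

Tableau for the negation ~([]<>~(~c & b) -> <>~(~c & b)):
1. ~([]<>~(~c & b) -> <>~(~c & b)), u
2. []<>~(~c & b), u
3. ~<>~(~c & b), u
4. <>~(~c & b), u
5. ~c & b, u
6. ~c, u
7. b, u
8. ~(~c & b), v
9. <>~(~c & b), v
10. ~c & b, v
11. ~c, v
12. b, v
13. ~b, v
Accessibility: uRu, uRv, vRv
Branch closes: b and ~b both at v.
All branches of the negation close; one closing branch shown above.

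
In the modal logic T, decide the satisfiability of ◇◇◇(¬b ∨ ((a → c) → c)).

Satisfiable (open branch found)

1. ◇◇◇(¬b ∨ ((a → c) → c)), 0
2. ◇◇(¬b ∨ ((a → c) → c)), 1   [◇-rule on 1: fresh world 1, 0R1]
3. ◇(¬b ∨ ((a → c) → c)), 2   [◇-rule on 2: fresh world 2, 1R2]
4. ¬b ∨ ((a → c) → c), 3   [◇-rule on 3: fresh world 3, 2R3]
5. (a → c) → c, 3   [∨-rule on 4 (branches; this branch)]
6. c, 3   [→-rule on 5 (branches; this branch)]
Accessibility: 0R0, 0R1, 1R1, 1R2, 2R2, 2R3, 3R3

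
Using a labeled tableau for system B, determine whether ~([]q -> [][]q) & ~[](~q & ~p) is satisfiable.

1. ~([]q -> [][]q) & ~[](~q & ~p), 0
2. ~([]q -> [][]q), 0
3. ~[](~q & ~p), 0
4. []q, 0
5. ~[][]q, 0
6. q, 0
7. ~(~q & ~p), 1
8. q, 1
9. p, 1
10. ~[]q, 2
11. q, 2
12. ~q, 3
Accessibility: 0R0, 0R1, 0R2, 1R0, 1R1, 2R0, 2R2, 2R3, 3R2, 3R3

Satisfiable (open branch found)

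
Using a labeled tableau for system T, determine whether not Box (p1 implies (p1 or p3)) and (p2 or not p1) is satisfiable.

Unsatisfiable (every branch closes)

1. not Box (p1 implies (p1 or p3)) and (p2 or not p1), w0
2. not Box (p1 implies (p1 or p3)), w0   [and-rule on 1]
3. p2 or not p1, w0   [and-rule on 1]
4. not p1, w0   [or-rule on 3 (branches; this branch)]
5. not (p1 implies (p1 or p3)), w1   [neg-Box-rule on 2: fresh world w1, w0Rw1]
6. p1, w1   [neg-implies-rule on 5]
7. not (p1 or p3), w1   [neg-implies-rule on 5]
8. not p1, w1   [neg-or-rule on 7]
9. not p3, w1   [neg-or-rule on 7]
Accessibility: w0Rw0, w0Rw1, w1Rw1
Branch closes: p1 and not p1 both at w1.
All branches of the tableau close; one closing branch shown above.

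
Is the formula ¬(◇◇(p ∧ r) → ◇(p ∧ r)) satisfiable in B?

Satisfiable

1. ¬(◇◇(p ∧ r) → ◇(p ∧ r)), u
2. ◇◇(p ∧ r), u
3. ¬◇(p ∧ r), u
4. ¬(p ∧ r), u
5. ¬r, u
6. ◇(p ∧ r), v
7. ¬(p ∧ r), v
8. ¬r, v
9. p ∧ r, w
10. p, w
11. r, w
Accessibility: uRu, uRv, vRu, vRv, vRw, wRv, wRw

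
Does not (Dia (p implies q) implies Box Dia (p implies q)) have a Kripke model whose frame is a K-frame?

1. not (Dia (p implies q) implies Box Dia (p implies q)), u
2. Dia (p implies q), u
3. not Box Dia (p implies q), u
4. p implies q, v
5. q, v
6. not Dia (p implies q), w
Accessibility: uRv, uRw

Yes, satisfiable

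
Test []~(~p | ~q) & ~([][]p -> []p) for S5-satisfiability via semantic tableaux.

Unsatisfiable (every branch closes)

1. []~(~p | ~q) & ~([][]p -> []p), 0
2. []~(~p | ~q), 0   [&-rule on 1]
3. ~([][]p -> []p), 0   [&-rule on 1]
4. [][]p, 0   [~->-rule on 3]
5. ~[]p, 0   [~->-rule on 3]
6. ~(~p | ~q), 0   [[]-rule on 2 via 0R0]
7. p, 0   [~|-rule on 6]
8. q, 0   [~|-rule on 6]
9. []p, 0   [[]-rule on 4 via 0R0]
10. ~p, 1   [~[]-rule on 5: fresh world 1, 0R1]
11. ~(~p | ~q), 1   [[]-rule on 2 via 0R1]
12. p, 1   [~|-rule on 11]
13. q, 1   [~|-rule on 11]
Accessibility: 0R0, 0R1, 1R0, 1R1
Branch closes: p and ~p both at 1.
All branches of the tableau close; one closing branch shown above.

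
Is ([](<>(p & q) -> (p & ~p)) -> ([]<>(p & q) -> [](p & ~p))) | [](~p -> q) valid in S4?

Tableau for the negation ~(([](<>(p & q) -> (p & ~p)) -> ([]<>(p & q) -> [](p & ~p))) | [](~p -> q)):
1. ~(([](<>(p & q) -> (p & ~p)) -> ([]<>(p & q) -> [](p & ~p))) | [](~p -> q)), w0
2. ~([](<>(p & q) -> (p & ~p)) -> ([]<>(p & q) -> [](p & ~p))), w0
3. ~[](~p -> q), w0
4. [](<>(p & q) -> (p & ~p)), w0
5. ~([]<>(p & q) -> [](p & ~p)), w0
6. []<>(p & q), w0
7. ~[](p & ~p), w0
8. <>(p & q) -> (p & ~p), w0
9. <>(p & q), w0
10. ~<>(p & q), w0
11. ~(p & q), w0
12. ~q, w0
13. ~(~p -> q), w1
14. ~p, w1
15. ~q, w1
16. <>(p & q) -> (p & ~p), w1
17. <>(p & q), w1
18. ~(p & q), w1
19. ~<>(p & q), w1
20. ~(p & ~p), w2
21. <>(p & q) -> (p & ~p), w2
22. <>(p & q), w2
23. ~(p & q), w2
24. p, w2
25. ~<>(p & q), w2
26. ~q, w2
27. p & q, w3
28. p, w3
29. q, w3
30. <>(p & q) -> (p & ~p), w3
31. <>(p & q), w3
32. ~(p & q), w3
33. p & ~p, w3
34. ~p, w3
Accessibility: w0Rw0, w0Rw1, w0Rw2, w0Rw3, w1Rw1, w2Rw2, w3Rw3
Branch closes: p and ~p both at w3.
Every branch of the negation's tableau closes; the branch above is one of them.

Yes, valid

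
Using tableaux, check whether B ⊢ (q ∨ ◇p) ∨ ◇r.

Not valid

Tableau for the negation ¬((q ∨ ◇p) ∨ ◇r):
1. ¬((q ∨ ◇p) ∨ ◇r), w0
2. ¬(q ∨ ◇p), w0
3. ¬◇r, w0
4. ¬q, w0
5. ¬◇p, w0
6. ¬r, w0
7. ¬p, w0
Accessibility: w0Rw0
The negation has an open branch (countermodel exists).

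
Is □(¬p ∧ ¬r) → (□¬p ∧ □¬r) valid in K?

Tableau for the negation ¬(□(¬p ∧ ¬r) → (□¬p ∧ □¬r)):
1. ¬(□(¬p ∧ ¬r) → (□¬p ∧ □¬r)), 0
2. □(¬p ∧ ¬r), 0
3. ¬(□¬p ∧ □¬r), 0
4. ¬□¬r, 0
5. r, 1
6. ¬p ∧ ¬r, 1
7. ¬p, 1
8. ¬r, 1
Accessibility: 0R1
Branch closes: r and ¬r both at 1.
All branches of the negation close; one closing branch shown above.

Valid in K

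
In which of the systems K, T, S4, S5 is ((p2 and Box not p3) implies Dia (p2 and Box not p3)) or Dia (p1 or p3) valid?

K-tableau for the negation not (((p2 and Box not p3) implies Dia (p2 and Box not p3)) or Dia (p1 or p3)):
1. not (((p2 and Box not p3) implies Dia (p2 and Box not p3)) or Dia (p1 or p3)), u
2. not ((p2 and Box not p3) implies Dia (p2 and Box not p3)), u
3. not Dia (p1 or p3), u
4. p2 and Box not p3, u
5. not Dia (p2 and Box not p3), u
6. p2, u
7. Box not p3, u
Complete open branch: countermodel on a K-frame, so not valid in K.
T-tableau for the negation not (((p2 and Box not p3) implies Dia (p2 and Box not p3)) or Dia (p1 or p3)):
1. not (((p2 and Box not p3) implies Dia (p2 and Box not p3)) or Dia (p1 or p3)), u
2. not ((p2 and Box not p3) implies Dia (p2 and Box not p3)), u
3. not Dia (p1 or p3), u
4. p2 and Box not p3, u
5. not Dia (p2 and Box not p3), u
6. p2, u
7. Box not p3, u
8. not (p1 or p3), u
9. not p1, u
10. not p3, u
11. not (p2 and Box not p3), u
12. not Box not p3, u
13. p3, v
14. not (p1 or p3), v
15. not p1, v
16. not p3, v
Accessibility: uRu, uRv, vRv
Branch closes: p3 and not p3 both at v.
Every branch closes (one shown): valid in T, hence also in S4, S5 (every theorem of T is a theorem of S4 and S5).

T, S4, S5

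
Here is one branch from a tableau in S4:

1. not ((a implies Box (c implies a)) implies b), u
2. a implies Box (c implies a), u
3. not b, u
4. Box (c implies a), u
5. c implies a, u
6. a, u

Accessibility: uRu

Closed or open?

Not closed

There is no literal clash: for every atom and world, at most one sign appears.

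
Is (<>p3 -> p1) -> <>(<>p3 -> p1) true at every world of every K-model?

Not valid

Tableau for the negation ~((<>p3 -> p1) -> <>(<>p3 -> p1)):
1. ~((<>p3 -> p1) -> <>(<>p3 -> p1)), u
2. <>p3 -> p1, u
3. ~<>(<>p3 -> p1), u
4. p1, u
The negation has an open branch (countermodel exists).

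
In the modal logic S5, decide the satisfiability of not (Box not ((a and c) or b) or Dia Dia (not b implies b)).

1. not (Box not ((a and c) or b) or Dia Dia (not b implies b)), u
2. not Box not ((a and c) or b), u
3. not Dia Dia (not b implies b), u
4. not Dia (not b implies b), u
5. not (not b implies b), u
6. not b, u
7. (a and c) or b, v
8. not Dia (not b implies b), v
9. not (not b implies b), v
10. not b, v
11. a and c, v
12. a, v
13. c, v
Accessibility: uRu, uRv, vRu, vRv

Satisfiable (open branch found)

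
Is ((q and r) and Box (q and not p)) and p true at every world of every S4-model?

Tableau for the negation not (((q and r) and Box (q and not p)) and p):
1. not (((q and r) and Box (q and not p)) and p), w0
2. not p, w0
Accessibility: w0Rw0
The negation has an open branch (countermodel exists).

Invalid (countermodel exists)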